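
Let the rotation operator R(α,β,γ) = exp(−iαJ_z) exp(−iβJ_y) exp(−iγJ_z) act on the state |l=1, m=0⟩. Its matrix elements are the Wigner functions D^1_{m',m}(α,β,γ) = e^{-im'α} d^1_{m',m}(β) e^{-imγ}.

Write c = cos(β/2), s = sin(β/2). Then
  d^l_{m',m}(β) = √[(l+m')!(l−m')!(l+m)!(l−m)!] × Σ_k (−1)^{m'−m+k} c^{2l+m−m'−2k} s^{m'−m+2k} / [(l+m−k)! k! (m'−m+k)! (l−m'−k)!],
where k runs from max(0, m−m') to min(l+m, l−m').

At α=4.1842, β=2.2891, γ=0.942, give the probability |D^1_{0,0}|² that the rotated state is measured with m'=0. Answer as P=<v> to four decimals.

P=0.4331

Split into d^1_{0,0}(β=2.2891) × two z-phases.
Half-angle: c=0.413456, s=0.910524. N=√(1·1·1·1)=1.000000
Admissible k: 0..1 (factorial args all ≥0)
  k=0: (−1)^0·1.0000/(1)·0.4135^2·0.9105^0 = +0.170946
  k=1: (−1)^1·1.0000/(1)·0.4135^0·0.9105^2 = -0.829054
d^1_{0,0}(2.2891) = +0.170946 -0.829054 = -0.658108
|D^1_{0,0}|² = |d^1_{0,0}(β)|² = (-0.658108)² = 0.433107 (the z-rotation phases have unit modulus)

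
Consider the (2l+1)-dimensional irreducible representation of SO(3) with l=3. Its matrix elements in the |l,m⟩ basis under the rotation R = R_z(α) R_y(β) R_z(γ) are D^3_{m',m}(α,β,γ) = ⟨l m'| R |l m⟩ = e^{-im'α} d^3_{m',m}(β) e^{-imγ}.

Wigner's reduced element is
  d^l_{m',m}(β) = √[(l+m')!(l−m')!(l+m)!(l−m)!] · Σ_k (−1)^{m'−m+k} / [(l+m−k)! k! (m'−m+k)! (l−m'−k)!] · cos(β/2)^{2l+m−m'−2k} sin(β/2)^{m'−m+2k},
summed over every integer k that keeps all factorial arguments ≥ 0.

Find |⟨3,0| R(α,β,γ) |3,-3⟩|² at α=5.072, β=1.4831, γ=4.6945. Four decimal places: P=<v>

D^3_{0,-3}(5.072,1.4831,4.6945) = e^{-i·0·5.072}·d^3_{0,-3}(1.4831)·e^{-i·-3·4.6945}. Compute d first:
Half-angle: c=0.737423, s=0.675432. N=√(6·6·1·720)=160.996894
Admissible k: 0..0 (factorial args all ≥0)
  k=0: (−1)^3·160.9969/(36)·0.7374^3·0.6754^3 = -0.552597
d^3_{0,-3}(1.4831) = -0.552597
|D^3_{0,-3}|² = |d^3_{0,-3}(β)|² = (-0.552597)² = 0.305364 (the z-rotation phases have unit modulus)

P=0.3054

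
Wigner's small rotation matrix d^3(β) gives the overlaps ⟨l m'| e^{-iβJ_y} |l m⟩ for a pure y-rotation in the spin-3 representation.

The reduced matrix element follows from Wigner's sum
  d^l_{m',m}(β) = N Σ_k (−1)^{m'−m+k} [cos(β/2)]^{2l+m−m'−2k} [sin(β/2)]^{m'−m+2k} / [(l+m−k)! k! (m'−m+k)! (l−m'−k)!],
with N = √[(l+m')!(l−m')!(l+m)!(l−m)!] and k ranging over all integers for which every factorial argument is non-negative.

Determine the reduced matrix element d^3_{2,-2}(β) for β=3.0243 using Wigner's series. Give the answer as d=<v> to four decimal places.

d=-0.9727

d^3_{2,-2}(β=3.0243) via Wigner's sum:
Half-angle: c=0.058613, s=0.998281. N=√(120·1·1·120)=120.000000
k: max(0,(-2)−(2))=0 … min(3+(-2),3−(2))=1
  k=0: (−1)^4·120.0000/(24)·0.0586^2·0.9983^4 = +0.017059
  k=1: (−1)^5·120.0000/(120)·0.0586^0·0.9983^6 = -0.989729
d^3_{2,-2}(3.0243) = +0.017059 -0.989729 = -0.972670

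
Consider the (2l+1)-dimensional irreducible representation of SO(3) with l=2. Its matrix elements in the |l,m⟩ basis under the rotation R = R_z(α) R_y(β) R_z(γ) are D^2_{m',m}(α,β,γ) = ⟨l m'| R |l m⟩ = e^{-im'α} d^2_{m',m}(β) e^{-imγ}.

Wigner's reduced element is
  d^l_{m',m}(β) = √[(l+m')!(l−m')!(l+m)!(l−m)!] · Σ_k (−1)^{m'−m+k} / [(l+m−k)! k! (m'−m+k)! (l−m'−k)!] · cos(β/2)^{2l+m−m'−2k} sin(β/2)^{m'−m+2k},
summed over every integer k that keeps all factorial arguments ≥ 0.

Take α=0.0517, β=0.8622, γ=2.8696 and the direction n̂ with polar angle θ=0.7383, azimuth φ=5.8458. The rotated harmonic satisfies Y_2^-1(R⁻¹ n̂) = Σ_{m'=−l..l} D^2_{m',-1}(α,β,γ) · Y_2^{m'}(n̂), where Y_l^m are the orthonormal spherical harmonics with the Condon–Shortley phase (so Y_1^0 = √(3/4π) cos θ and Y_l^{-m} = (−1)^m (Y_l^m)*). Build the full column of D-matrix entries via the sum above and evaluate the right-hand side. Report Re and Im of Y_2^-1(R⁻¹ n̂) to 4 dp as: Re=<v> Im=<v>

Re=0.0602 Im=-0.2533

Need the full column D^2_{m',-1} for m'=−2..2 at α=0.0517, β=0.8622, γ=2.8696.
cos(β/2)=0.908507, sin(β/2)=0.417870
d^2_{-2,-1}: single k=1 term ⇒ +0.626695;  D = -0.617809+0.105156i
d^2_{-1,-1}: k∈[0..1] ⇒ +0.681259 -0.432375 = +0.248884;  D = -0.242869+0.054385i
d^2_{0,-1}: k∈[0..1] ⇒ -0.767541 +0.162379 = -0.605162;  D = +0.582915-0.162578i
d^2_{1,-1}: k∈[0..1] ⇒ +0.432375 -0.030491 = +0.401884;  D = -0.381014+0.127827i
d^2_{2,-1}: single k=0 term ⇒ -0.132582;  D = +0.123349-0.048609i
Y_2^{m'}(θ=0.7383,φ=5.8458) and Σ D·Y over m':
  (-0.6178+0.1052i)·(+0.1122+0.1343i)  (-0.2429+0.0544i)·(+0.3484+0.1629i)  (+0.5829-0.1626i)·(+0.2022+0.0000i)  (-0.3810+0.1278i)·(-0.3484+0.1629i)  (+0.1233-0.0486i)·(+0.1122-0.1343i)
Y_2^-1(R⁻¹ n̂) = +0.060186-0.253254i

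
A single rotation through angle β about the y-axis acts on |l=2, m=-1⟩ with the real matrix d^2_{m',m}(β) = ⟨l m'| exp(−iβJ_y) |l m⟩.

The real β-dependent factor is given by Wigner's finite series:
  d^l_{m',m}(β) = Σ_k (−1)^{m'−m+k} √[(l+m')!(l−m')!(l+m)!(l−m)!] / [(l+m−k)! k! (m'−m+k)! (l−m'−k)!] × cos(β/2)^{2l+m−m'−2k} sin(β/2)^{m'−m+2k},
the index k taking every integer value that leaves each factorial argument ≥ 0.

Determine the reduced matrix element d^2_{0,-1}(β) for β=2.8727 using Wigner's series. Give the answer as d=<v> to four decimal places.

d^2_{0,-1}(β=2.8727) via Wigner's sum:
With c≡cos(β/2)=0.134042 and s≡sin(β/2)=0.990976, N=[2·2·1·6]^{1/2}=4.898979
The bounds max(0,m−m')=0 and min(l+m,l−m')=1 give 2 terms
  k=0: (−1)^1·4.8990/(2)·0.1340^3·0.9910^1 = -0.005846
  k=1: (−1)^2·4.8990/(2)·0.1340^1·0.9910^3 = +0.319525
d^2_{0,-1}(2.8727) = -0.005846 +0.319525 = +0.313679

d=0.3137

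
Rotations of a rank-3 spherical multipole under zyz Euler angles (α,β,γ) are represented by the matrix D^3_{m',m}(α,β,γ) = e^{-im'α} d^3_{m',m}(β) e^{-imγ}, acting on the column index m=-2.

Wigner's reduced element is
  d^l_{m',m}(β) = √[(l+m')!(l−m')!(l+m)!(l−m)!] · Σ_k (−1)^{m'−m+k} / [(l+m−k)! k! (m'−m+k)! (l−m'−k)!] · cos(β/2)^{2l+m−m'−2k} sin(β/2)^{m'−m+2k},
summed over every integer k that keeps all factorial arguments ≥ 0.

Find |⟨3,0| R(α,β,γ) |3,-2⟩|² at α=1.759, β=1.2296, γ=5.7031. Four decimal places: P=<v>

P=0.1656

First d^3_{0,-2}(β=1.2296), then the phase factors e^{-i(0)α} and e^{-i(-2)γ}:
c=cos(1.2296/2)=0.816889, s=sin(1.2296/2)=0.576795; N=√[6·6·1·120]=65.726707
Admissible k: 0..1 (factorial args all ≥0)
  k=0: (−1)^2·65.7267/(12)·0.8169^4·0.5768^2 = +0.811439
  k=1: (−1)^3·65.7267/(12)·0.8169^2·0.5768^4 = -0.404551
d^3_{0,-2}(1.2296) = +0.811439 -0.404551 = +0.406888
|D^3_{0,-2}|² = |d^3_{0,-2}(β)|² = (+0.406888)² = 0.165558 (the z-rotation phases have unit modulus)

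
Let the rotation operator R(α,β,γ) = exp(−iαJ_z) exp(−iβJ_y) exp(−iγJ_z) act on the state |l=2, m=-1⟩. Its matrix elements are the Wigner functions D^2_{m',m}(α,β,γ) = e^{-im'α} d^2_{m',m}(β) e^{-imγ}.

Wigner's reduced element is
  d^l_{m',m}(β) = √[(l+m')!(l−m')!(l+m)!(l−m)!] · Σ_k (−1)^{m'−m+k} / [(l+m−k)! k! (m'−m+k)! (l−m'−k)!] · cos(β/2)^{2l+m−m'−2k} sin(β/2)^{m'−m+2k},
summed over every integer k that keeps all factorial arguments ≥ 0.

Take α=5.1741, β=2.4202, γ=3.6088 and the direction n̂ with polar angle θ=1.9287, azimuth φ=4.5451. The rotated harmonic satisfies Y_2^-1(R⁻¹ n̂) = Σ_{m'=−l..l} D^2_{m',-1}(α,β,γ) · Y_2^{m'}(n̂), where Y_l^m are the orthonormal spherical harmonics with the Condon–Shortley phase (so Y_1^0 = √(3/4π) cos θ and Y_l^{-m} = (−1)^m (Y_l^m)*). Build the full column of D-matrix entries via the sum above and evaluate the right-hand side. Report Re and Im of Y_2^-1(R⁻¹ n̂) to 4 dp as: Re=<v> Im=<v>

Need the full column D^2_{m',-1} for m'=−2..2 at α=5.1741, β=2.4202, γ=3.6088.
cos(β/2)=0.352926, sin(β/2)=0.935651
d^2_{-2,-1}: single k=1 term ⇒ +0.082261;  D = +0.014741+0.080930i
d^2_{-1,-1}: k∈[0..1] ⇒ +0.015514 -0.327127 = -0.311613;  D = +0.249593-0.186563i
d^2_{0,-1}: k∈[0..1] ⇒ -0.100749 +0.708111 = +0.607362;  D = -0.542271-0.273553i
d^2_{1,-1}: k∈[0..1] ⇒ +0.327127 -0.766401 = -0.439274;  D = -0.002414+0.439268i
d^2_{2,-1}: single k=0 term ⇒ -0.578170;  D = -0.519039+0.254715i
Y_2^{m'}(θ=1.9287,φ=4.5451) and Σ D·Y over m':
  (+0.0147+0.0809i)·(-0.3201-0.1113i)  (+0.2496-0.1866i)·(+0.0422-0.2499i)  (-0.5423-0.2736i)·(-0.1993+0.0000i)  (-0.0024+0.4393i)·(-0.0422-0.2499i)  (-0.5190+0.2547i)·(-0.3201+0.1113i)
Y_2^-1(R⁻¹ n̂) = +0.323940-0.200512i

Re=0.3239 Im=-0.2005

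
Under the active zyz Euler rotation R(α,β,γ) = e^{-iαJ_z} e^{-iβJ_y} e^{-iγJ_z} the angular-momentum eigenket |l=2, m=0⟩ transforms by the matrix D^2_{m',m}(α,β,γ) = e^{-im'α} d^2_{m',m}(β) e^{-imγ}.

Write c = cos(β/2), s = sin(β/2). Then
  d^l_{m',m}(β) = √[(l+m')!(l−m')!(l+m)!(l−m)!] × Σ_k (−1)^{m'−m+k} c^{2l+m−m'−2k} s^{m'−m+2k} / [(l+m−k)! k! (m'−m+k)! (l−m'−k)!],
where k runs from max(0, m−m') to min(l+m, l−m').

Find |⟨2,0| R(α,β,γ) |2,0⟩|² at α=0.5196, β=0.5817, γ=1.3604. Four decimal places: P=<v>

P=0.2994

Split into d^2_{0,0}(β=0.5817) × two z-phases.
Half-angle: c=0.958000, s=0.286767. N=√(2·2·2·2)=4.000000
The bounds max(0,m−m')=0 and min(l+m,l−m')=2 give 3 terms
  k=0: (−1)^0·4.0000/(4)·0.9580^4·0.2868^0 = +0.842292
  k=1: (−1)^1·4.0000/(1)·0.9580^2·0.2868^2 = -0.301890
  k=2: (−1)^2·4.0000/(4)·0.9580^0·0.2868^4 = +0.006763
d^2_{0,0}(0.5817) = +0.842292 -0.301890 +0.006763 = +0.547165
|D^2_{0,0}|² = |d^2_{0,0}(β)|² = (+0.547165)² = 0.299390 (the z-rotation phases have unit modulus)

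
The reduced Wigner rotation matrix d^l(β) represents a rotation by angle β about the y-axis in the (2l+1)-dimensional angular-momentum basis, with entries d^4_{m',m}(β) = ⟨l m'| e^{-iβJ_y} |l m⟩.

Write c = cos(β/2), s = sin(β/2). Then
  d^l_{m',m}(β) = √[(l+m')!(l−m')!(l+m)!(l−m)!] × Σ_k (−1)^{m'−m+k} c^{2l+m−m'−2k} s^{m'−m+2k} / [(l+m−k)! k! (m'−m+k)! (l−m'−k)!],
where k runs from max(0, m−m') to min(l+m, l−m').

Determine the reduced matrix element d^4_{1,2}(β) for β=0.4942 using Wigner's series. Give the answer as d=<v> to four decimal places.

d^4_{1,2}(β=0.4942) via Wigner's sum:
With c≡cos(β/2)=0.969626 and s≡sin(β/2)=0.244593, N=[120·6·720·2]^{1/2}=1018.233765
The bounds max(0,m−m')=1 and min(l+m,l−m')=3 give 3 terms
  k=1: (−1)^0·1018.2338/(240)·0.9696^7·0.2446^1 = +0.836199
  k=2: (−1)^1·1018.2338/(48)·0.9696^5·0.2446^3 = -0.266048
  k=3: (−1)^2·1018.2338/(72)·0.9696^3·0.2446^5 = +0.011286
d^4_{1,2}(0.4942) = +0.836199 -0.266048 +0.011286 = +0.581437

d=0.5814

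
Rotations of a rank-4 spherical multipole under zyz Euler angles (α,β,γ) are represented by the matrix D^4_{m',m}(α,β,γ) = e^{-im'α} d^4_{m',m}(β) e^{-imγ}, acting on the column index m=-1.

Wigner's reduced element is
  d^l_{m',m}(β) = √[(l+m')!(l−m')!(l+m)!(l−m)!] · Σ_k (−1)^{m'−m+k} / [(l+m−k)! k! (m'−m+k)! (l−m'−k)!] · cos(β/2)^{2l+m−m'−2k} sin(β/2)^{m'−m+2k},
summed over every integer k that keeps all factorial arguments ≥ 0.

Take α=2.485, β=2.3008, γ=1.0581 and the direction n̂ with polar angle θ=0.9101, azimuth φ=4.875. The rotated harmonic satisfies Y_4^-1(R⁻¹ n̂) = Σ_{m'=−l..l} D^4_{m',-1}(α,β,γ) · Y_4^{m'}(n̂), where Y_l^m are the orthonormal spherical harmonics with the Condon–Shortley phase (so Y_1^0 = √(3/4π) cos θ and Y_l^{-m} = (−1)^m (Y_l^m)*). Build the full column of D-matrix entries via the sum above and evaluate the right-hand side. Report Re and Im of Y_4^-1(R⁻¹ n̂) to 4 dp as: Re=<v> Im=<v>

Need the full column D^4_{m',-1} for m'=−4..4 at α=2.485, β=2.3008, γ=1.0581.
cos(β/2)=0.408122, sin(β/2)=0.912927
d^4_{-4,-1}: single k=3 term ⇒ +0.064469;  D = +0.000163-0.064469i
d^4_{-3,-1}: k∈[2..3] ⇒ +0.030569 -0.254932 = -0.224363;  D = +0.137405-0.177366i
d^4_{-2,-1}: k∈[1..3] ⇒ +0.007305 -0.182754 +0.609631 = +0.434182;  D = +0.420132-0.109556i
d^4_{-1,-1}: k∈[0..3] ⇒ +0.000770 -0.057770 +0.578132 -0.964268 = -0.443136;  D = +0.407895+0.173180i
d^4_{0,-1}: k∈[0..3] ⇒ -0.007700 +0.231167 -1.156693 +0.964625 = +0.031400;  D = +0.015402+0.027362i
d^4_{1,-1}: k∈[0..3] ⇒ +0.038514 -0.578132 +1.446402 -0.482491 = +0.424292;  D = +0.060844-0.419907i
d^4_{2,-1}: k∈[0..2] ⇒ -0.121836 +0.914446 -0.915124 = -0.122513;  D = +0.087928-0.085313i
d^4_{3,-1}: k∈[0..1] ⇒ +0.254932 -0.765364 = -0.510432;  D = -0.507135+0.057919i
d^4_{4,-1}: single k=0 term ⇒ -0.322586;  D = +0.276207+0.166649i
Y_4^{m'}(θ=0.9101,φ=4.875) and Σ D·Y over m':
  (+0.0002-0.0645i)·(+0.1369-0.1041i)  (+0.1374-0.1774i)·(-0.1772-0.3340i)  (+0.4201-0.1096i)·(-0.3233+0.1090i)  (+0.4079+0.1732i)·(-0.0135-0.0823i)  (+0.0154+0.0274i)·(-0.3527+0.0000i)  (+0.0608-0.4199i)·(+0.0135-0.0823i)  (+0.0879-0.0853i)·(-0.3233-0.1090i)  (-0.5071+0.0579i)·(+0.1772-0.3340i)  (+0.2762+0.1666i)·(+0.1369+0.1041i)
Y_4^-1(R⁻¹ n̂) = -0.332406+0.250891i

Re=-0.3324 Im=0.2509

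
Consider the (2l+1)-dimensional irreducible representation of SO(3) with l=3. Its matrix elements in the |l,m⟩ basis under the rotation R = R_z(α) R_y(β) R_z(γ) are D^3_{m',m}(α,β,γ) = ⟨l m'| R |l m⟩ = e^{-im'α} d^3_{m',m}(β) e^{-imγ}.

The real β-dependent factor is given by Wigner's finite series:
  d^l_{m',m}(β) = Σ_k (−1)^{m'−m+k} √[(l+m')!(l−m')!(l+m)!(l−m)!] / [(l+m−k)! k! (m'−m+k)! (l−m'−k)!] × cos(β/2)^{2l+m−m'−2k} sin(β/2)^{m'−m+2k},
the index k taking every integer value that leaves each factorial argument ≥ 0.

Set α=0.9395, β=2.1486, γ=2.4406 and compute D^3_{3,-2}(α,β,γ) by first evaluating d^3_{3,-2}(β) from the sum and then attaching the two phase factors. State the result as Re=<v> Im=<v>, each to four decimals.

Re=0.2896 Im=-0.5405

D^3_{3,-2}(0.9395,2.1486,2.4406) = e^{-i·3·0.9395}·d^3_{3,-2}(2.1486)·e^{-i·-2·2.4406}. Compute d first:
Half-angle: c=0.476348, s=0.879257. N=√(720·1·1·120)=293.938769
Admissible k: 0..0 (factorial args all ≥0)
  k=0: (−1)^5·293.9388/(120)·0.4763^1·0.8793^5 = -0.613167
d^3_{3,-2}(2.1486) = -0.613167
D = (-0.948258-0.317501i)·(-0.613167)·(+0.168010-0.985785i) = +0.289602-0.540467i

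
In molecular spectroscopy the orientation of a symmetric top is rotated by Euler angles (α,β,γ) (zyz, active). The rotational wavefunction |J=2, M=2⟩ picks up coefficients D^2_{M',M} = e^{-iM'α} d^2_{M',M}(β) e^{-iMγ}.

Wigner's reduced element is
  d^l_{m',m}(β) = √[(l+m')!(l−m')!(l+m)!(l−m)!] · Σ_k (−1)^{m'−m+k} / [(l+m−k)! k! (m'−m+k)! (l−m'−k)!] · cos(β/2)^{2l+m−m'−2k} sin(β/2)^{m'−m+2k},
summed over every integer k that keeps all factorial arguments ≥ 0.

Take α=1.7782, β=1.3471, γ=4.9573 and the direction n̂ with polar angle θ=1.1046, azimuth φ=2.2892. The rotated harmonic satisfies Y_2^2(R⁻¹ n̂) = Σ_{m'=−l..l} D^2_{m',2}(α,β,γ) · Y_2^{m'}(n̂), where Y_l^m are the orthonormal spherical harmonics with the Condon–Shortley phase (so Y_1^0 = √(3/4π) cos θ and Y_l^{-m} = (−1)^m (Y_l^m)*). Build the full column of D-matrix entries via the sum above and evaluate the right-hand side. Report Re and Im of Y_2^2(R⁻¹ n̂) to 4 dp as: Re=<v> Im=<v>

Re=0.0832 Im=0.0572

Need the full column D^2_{m',2} for m'=−2..2 at α=1.7782, β=1.3471, γ=4.9573.
cos(β/2)=0.781612, sin(β/2)=0.623765
d^2_{-2,2}: single k=4 term ⇒ +0.151385;  D = +0.150959-0.011345i
d^2_{-1,2}: single k=3 term ⇒ +0.379388;  D = -0.105727-0.364358i
d^2_{0,2}: single k=2 term ⇒ +0.582237;  D = -0.513776+0.273924i
d^2_{1,2}: single k=1 term ⇒ +0.595696;  D = +0.382493+0.456676i
d^2_{2,2}: single k=0 term ⇒ +0.373220;  D = +0.230642-0.293424i
Y_2^{m'}(θ=1.1046,φ=2.2892) and Σ D·Y over m':
  (+0.1510-0.0113i)·(-0.0412+0.3055i)  (-0.1057-0.3644i)·(-0.2042-0.2335i)  (-0.5138+0.2739i)·(-0.1242+0.0000i)  (+0.3825+0.4567i)·(+0.2042-0.2335i)  (+0.2306-0.2934i)·(-0.0412-0.3055i)
Y_2^2(R⁻¹ n̂) = +0.083182+0.057175i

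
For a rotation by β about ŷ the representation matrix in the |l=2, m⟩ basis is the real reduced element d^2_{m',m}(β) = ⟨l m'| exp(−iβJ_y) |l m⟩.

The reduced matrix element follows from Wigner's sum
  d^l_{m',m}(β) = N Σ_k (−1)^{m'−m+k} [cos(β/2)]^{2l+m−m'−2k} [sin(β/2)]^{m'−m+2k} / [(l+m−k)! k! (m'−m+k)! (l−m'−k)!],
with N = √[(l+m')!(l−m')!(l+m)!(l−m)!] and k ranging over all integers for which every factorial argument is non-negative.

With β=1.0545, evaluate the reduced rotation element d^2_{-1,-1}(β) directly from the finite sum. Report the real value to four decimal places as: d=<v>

d^2_{-1,-1}(β=1.0545) via Wigner's sum:
Half-angle: c=0.864194, s=0.503159. N=√(1·6·1·6)=6.000000
k∈{0,1} keeps every argument non-negative
  k=0: (−1)^0·6.0000/(6)·0.8642^4·0.5032^0 = +0.557757
  k=1: (−1)^1·6.0000/(2)·0.8642^2·0.5032^2 = -0.567223
d^2_{-1,-1}(1.0545) = +0.557757 -0.567223 = -0.009466

d=-0.0095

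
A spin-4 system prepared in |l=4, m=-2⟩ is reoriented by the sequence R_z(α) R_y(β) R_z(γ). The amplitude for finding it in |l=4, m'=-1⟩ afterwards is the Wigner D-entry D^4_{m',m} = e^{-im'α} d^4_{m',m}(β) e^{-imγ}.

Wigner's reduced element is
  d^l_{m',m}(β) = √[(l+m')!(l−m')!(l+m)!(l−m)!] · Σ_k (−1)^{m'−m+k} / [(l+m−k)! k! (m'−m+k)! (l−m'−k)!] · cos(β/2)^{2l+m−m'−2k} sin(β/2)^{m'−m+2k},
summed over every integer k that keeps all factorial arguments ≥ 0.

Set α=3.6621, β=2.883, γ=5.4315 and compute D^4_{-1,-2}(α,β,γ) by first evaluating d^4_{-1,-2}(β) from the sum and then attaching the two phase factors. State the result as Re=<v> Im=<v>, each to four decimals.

D^4_{-1,-2}(3.6621,2.883,5.4315) = e^{-i·-1·3.6621}·d^4_{-1,-2}(2.883)·e^{-i·-2·5.4315}. Compute d first:
c=cos(2.883/2)=0.128936, s=sin(2.883/2)=0.991653; N=√[6·120·2·720]=1018.233765
k: max(0,(-2)−(-1))=0 … min(4+(-2),4−(-1))=2
  k=0: (−1)^1·1018.2338/(240)·0.1289^7·0.9917^1 = -0.000002
  k=1: (−1)^2·1018.2338/(48)·0.1289^5·0.9917^3 = +0.000737
  k=2: (−1)^3·1018.2338/(72)·0.1289^3·0.9917^5 = -0.029070
d^4_{-1,-2}(2.883) = -0.000002 +0.000737 -0.029070 = -0.028335
Phases: e^{-i·(-1)·3.6621}=-0.867567-0.497320i, e^{-i·(-2)·5.4315}=-0.132186-0.991225i ⇒ D=+0.010718-0.026229i

Re=0.0107 Im=-0.0262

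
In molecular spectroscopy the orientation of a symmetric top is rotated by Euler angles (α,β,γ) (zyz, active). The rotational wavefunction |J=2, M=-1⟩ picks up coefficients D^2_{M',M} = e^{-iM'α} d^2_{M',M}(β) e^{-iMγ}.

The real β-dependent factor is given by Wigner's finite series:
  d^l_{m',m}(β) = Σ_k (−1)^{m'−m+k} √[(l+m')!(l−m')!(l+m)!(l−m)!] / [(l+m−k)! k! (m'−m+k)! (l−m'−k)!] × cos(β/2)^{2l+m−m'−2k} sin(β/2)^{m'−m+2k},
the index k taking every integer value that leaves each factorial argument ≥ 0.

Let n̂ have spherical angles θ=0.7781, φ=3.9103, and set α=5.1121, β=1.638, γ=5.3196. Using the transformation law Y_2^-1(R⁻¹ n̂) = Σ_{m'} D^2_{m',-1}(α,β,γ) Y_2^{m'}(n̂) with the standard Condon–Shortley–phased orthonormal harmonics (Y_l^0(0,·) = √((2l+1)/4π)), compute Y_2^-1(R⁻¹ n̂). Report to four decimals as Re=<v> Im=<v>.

Re=0.0194 Im=0.1536

Need the full column D^2_{m',-1} for m'=−2..2 at α=5.1121, β=1.638, γ=5.3196.
cos(β/2)=0.682952, sin(β/2)=0.730463
d^2_{-2,-1}: single k=1 term ⇒ +0.465371;  D = -0.459114+0.076054i
d^2_{-1,-1}: k∈[0..1] ⇒ +0.217551 -0.746618 = -0.529067;  D = +0.282768+0.447163i
d^2_{0,-1}: k∈[0..1] ⇒ -0.569960 +0.652020 = +0.082060;  D = +0.046822-0.067391i
d^2_{1,-1}: k∈[0..1] ⇒ +0.746618 -0.284704 = +0.461914;  D = +0.452005+0.095161i
d^2_{2,-1}: single k=0 term ⇒ -0.532372;  D = -0.101699-0.522568i
Y_2^{m'}(θ=0.7781,φ=3.9103) and Σ D·Y over m':
  (-0.4591+0.0761i)·(+0.0064-0.1902i)  (+0.2828+0.4472i)·(-0.2776+0.2685i)  (+0.0468-0.0674i)·(+0.1646+0.0000i)  (+0.4520+0.0952i)·(+0.2776+0.2685i)  (-0.1017-0.5226i)·(+0.0064+0.1902i)
Y_2^-1(R⁻¹ n̂) = +0.019375+0.153625i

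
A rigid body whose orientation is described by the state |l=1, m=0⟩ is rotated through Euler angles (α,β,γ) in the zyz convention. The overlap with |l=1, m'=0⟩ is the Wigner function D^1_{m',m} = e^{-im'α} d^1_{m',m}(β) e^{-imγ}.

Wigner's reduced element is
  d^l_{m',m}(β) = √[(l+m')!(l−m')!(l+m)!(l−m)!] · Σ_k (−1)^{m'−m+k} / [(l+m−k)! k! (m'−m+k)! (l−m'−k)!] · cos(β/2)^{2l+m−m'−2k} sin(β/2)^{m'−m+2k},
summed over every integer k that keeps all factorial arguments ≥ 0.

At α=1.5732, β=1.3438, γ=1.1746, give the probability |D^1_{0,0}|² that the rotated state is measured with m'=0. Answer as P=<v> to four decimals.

P=0.0506

D^1_{0,0}(1.5732,1.3438,1.1746) = e^{-i·0·1.5732}·d^1_{0,0}(1.3438)·e^{-i·0·1.1746}. Compute d first:
With c≡cos(β/2)=0.782640 and s≡sin(β/2)=0.622474, N=[1·1·1·1]^{1/2}=1.000000
The bounds max(0,m−m')=0 and min(l+m,l−m')=1 give 2 terms
  k=0: (−1)^0·1.0000/(1)·0.7826^2·0.6225^0 = +0.612526
  k=1: (−1)^1·1.0000/(1)·0.7826^0·0.6225^2 = -0.387474
d^1_{0,0}(1.3438) = +0.612526 -0.387474 = +0.225052
|D^1_{0,0}|² = |d^1_{0,0}(β)|² = (+0.225052)² = 0.050648 (the z-rotation phases have unit modulus)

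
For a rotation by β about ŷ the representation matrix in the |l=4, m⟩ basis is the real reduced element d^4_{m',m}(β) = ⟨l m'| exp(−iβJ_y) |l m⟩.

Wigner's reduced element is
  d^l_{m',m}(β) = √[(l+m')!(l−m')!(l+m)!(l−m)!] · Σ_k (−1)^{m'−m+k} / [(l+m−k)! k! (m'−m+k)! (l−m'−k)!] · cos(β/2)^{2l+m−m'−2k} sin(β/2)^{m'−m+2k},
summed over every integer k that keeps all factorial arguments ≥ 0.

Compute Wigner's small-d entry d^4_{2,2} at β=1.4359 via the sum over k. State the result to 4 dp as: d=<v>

d=0.0596

d^4_{2,2}(β=1.4359) via Wigner's sum:
c=cos(1.4359/2)=0.753156, s=sin(1.4359/2)=0.657842; N=√[720·2·720·2]=1440.000000
k∈{0,1,2} keeps every argument non-negative
  k=0: (−1)^0·1440.0000/(1440)·0.7532^8·0.6578^0 = +0.103533
  k=1: (−1)^1·1440.0000/(120)·0.7532^6·0.6578^2 = -0.947837
  k=2: (−1)^2·1440.0000/(96)·0.7532^4·0.6578^4 = +0.903894
d^4_{2,2}(1.4359) = +0.103533 -0.947837 +0.903894 = +0.059589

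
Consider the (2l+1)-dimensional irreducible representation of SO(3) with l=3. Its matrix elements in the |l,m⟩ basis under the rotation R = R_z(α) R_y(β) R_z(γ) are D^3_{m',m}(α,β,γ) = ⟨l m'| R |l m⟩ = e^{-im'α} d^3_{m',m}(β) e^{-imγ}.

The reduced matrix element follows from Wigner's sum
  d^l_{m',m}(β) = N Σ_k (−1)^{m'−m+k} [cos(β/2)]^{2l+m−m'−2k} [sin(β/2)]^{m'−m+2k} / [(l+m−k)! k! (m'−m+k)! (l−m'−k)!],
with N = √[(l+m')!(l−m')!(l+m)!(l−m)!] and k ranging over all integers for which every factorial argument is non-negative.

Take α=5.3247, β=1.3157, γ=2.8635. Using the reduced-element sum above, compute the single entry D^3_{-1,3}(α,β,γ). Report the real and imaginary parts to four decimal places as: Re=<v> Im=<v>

Split into d^3_{-1,3}(β=1.3157) × two z-phases.
Half-angle: c=0.791309, s=0.611417. N=√(2·24·720·1)=185.903201
Admissible k: 4..4 (factorial args all ≥0)
  k=4: (−1)^0·185.9032/(48)·0.7913^2·0.6114^4 = +0.338912
d^3_{-1,3}(1.3157) = +0.338912
Attach z-rotation phases: D = e^{-i(-1)(5.3247)}·(+0.338912)·e^{-i(3)(2.8635)} = -0.336301+0.041987i

Re=-0.3363 Im=0.0420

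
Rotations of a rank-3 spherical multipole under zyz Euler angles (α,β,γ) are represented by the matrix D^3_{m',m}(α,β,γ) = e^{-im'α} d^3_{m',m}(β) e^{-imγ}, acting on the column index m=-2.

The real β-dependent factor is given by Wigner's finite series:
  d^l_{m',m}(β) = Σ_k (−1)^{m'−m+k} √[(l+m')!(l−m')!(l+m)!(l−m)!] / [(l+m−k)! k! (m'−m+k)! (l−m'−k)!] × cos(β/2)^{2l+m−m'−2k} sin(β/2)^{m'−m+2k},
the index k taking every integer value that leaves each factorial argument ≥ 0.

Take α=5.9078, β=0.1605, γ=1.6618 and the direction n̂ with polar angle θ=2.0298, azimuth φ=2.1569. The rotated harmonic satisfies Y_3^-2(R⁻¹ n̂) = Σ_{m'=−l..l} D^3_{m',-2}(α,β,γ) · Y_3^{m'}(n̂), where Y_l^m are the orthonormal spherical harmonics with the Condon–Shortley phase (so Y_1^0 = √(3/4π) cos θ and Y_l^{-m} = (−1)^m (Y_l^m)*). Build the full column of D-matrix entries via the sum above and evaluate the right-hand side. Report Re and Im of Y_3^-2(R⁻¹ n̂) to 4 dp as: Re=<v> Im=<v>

Need the full column D^3_{m',-2} for m'=−3..3 at α=5.9078, β=0.1605, γ=1.6618.
cos(β/2)=0.996782, sin(β/2)=0.080164
d^3_{-3,-2}: single k=1 term ⇒ +0.193221;  D = -0.113311+0.156509i
d^3_{-2,-2}: k∈[0..1] ⇒ +0.980845 -0.031720 = +0.949125;  D = -0.799702+0.511190i
d^3_{-1,-2}: k∈[0..1] ⇒ -0.249447 +0.003227 = -0.246221;  D = +0.241631-0.047317i
d^3_{0,-2}: k∈[0..1] ⇒ +0.034747 -0.000225 = +0.034522;  D = -0.033952-0.006249i
d^3_{1,-2}: k∈[0..1] ⇒ -0.003227 +0.000010 = -0.003216;  D = +0.002729+0.001701i
d^3_{2,-2}: k∈[0..1] ⇒ +0.000205 -0.000000 = +0.000205;  D = -0.000122-0.000165i
d^3_{3,-2}: single k=0 term ⇒ -0.000008;  D = +0.000002+0.000008i
Y_3^{m'}(θ=2.0298,φ=2.1569) and Σ D·Y over m':
  (-0.1133+0.1565i)·(+0.2953-0.0560i)  (-0.7997+0.5112i)·(+0.1412-0.3354i)  (+0.2416-0.0473i)·(+0.0030+0.0045i)  (-0.0340-0.0062i)·(+0.3337+0.0000i)  (+0.0027+0.0017i)·(-0.0030+0.0045i)  (-0.0001-0.0002i)·(+0.1412+0.3354i)  (+0.0000+0.0000i)·(-0.2953-0.0560i)
Y_3^-2(R⁻¹ n̂) = +0.023419+0.391778i

Re=0.0234 Im=0.3918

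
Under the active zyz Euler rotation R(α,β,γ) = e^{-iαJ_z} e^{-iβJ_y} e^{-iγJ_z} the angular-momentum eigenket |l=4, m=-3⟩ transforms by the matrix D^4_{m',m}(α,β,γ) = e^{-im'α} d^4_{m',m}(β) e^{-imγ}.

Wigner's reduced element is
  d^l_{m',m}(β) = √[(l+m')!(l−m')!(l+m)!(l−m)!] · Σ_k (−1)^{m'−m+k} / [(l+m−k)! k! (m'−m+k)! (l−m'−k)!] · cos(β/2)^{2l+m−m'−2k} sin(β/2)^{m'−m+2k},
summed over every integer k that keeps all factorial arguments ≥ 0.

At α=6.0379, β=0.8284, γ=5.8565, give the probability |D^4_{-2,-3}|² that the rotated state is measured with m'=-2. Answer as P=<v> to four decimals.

Split into d^4_{-2,-3}(β=0.8284) × two z-phases.
With c≡cos(β/2)=0.915439 and s≡sin(β/2)=0.402458, N=[2·720·1·5040]^{1/2}=2693.993318
The bounds max(0,m−m')=0 and min(l+m,l−m')=1 give 2 terms
  k=0: (−1)^1·2693.9933/(720)·0.9154^7·0.4025^1 = -0.811314
  k=1: (−1)^2·2693.9933/(240)·0.9154^5·0.4025^3 = +0.470427
d^4_{-2,-3}(0.8284) = -0.811314 +0.470427 = -0.340887
|D^4_{-2,-3}|² = |d^4_{-2,-3}(β)|² = (-0.340887)² = 0.116204 (the z-rotation phases have unit modulus)

P=0.1162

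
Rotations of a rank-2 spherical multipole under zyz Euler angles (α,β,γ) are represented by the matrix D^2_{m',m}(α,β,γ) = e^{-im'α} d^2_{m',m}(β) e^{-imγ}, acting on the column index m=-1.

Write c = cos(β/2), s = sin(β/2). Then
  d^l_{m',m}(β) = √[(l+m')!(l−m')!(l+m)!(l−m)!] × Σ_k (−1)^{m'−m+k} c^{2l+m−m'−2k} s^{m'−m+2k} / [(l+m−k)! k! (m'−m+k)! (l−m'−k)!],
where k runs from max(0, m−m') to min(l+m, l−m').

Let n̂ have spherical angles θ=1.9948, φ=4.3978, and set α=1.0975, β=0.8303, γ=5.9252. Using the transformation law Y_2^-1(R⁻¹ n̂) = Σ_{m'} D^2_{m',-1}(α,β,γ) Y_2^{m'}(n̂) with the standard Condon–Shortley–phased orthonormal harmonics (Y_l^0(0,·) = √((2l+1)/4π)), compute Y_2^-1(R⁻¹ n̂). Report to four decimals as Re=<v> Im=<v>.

Re=0.1701 Im=-0.1756

Need the full column D^2_{m',-1} for m'=−2..2 at α=1.0975, β=0.8303, γ=5.9252.
cos(β/2)=0.915056, sin(β/2)=0.403327
d^2_{-2,-1}: single k=1 term ⇒ +0.618059;  D = -0.162602+0.596287i
d^2_{-1,-1}: k∈[0..1] ⇒ +0.701117 -0.408631 = +0.292486;  D = +0.216087+0.197115i
d^2_{0,-1}: k∈[0..1] ⇒ -0.756965 +0.147060 = -0.609905;  D = -0.571240+0.213703i
d^2_{1,-1}: k∈[0..1] ⇒ +0.408631 -0.026462 = +0.382169;  D = +0.043971-0.379631i
d^2_{2,-1}: single k=0 term ⇒ -0.120074;  D = +0.099868+0.066666i
Y_2^{m'}(θ=1.9948,φ=4.3978) and Σ D·Y over m':
  (-0.1626+0.5963i)·(-0.2594-0.1888i)  (+0.2161+0.1971i)·(+0.0896-0.2755i)  (-0.5712+0.2137i)·(-0.1552+0.0000i)  (+0.0440-0.3796i)·(-0.0896-0.2755i)  (+0.0999+0.0667i)·(-0.2594+0.1888i)
Y_2^-1(R⁻¹ n̂) = +0.170119-0.175552i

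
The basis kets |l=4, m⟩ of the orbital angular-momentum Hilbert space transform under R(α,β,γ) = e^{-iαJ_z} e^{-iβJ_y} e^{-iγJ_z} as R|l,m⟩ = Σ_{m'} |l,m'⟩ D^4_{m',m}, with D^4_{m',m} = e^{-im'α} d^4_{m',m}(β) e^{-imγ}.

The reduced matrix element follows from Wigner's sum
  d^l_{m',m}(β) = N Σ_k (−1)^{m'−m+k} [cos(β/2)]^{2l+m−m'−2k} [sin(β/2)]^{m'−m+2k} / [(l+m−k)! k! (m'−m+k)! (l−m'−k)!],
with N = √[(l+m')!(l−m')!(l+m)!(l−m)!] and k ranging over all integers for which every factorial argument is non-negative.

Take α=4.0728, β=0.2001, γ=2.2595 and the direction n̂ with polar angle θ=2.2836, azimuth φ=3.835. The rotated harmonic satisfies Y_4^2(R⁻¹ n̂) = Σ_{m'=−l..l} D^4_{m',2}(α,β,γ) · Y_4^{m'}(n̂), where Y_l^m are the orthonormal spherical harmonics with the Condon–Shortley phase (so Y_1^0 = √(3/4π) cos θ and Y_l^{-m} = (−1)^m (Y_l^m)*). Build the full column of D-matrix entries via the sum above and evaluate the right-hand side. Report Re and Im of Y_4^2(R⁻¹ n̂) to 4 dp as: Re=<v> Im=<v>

Need the full column D^4_{m',2} for m'=−4..4 at α=4.0728, β=0.2001, γ=2.2595.
cos(β/2)=0.994999, sin(β/2)=0.099883
d^4_{-4,2}: single k=6 term ⇒ +0.000005;  D = +0.000004-0.000004i
d^4_{-3,2}: k∈[5..6] ⇒ +0.000110 -0.000000 = +0.000110;  D = +0.000017+0.000108i
d^4_{-2,2}: k∈[4..6] ⇒ +0.001463 -0.000012 +0.000000 = +0.001452;  D = -0.001284-0.000677i
d^4_{-1,2}: k∈[3..5] ⇒ +0.013744 -0.000208 +0.000000 = +0.013536;  D = +0.012211-0.005842i
d^4_{0,2}: k∈[2..4] ⇒ +0.091842 -0.002468 +0.000009 = +0.089383;  D = -0.017178+0.087717i
d^4_{1,2}: k∈[1..3] ⇒ +0.409155 -0.020616 +0.000138 = +0.388678;  D = -0.261454-0.287597i
d^4_{2,2}: k∈[0..2] ⇒ +0.960687 -0.116172 +0.001463 = +0.845978;  D = +0.841900-0.082966i
d^4_{3,2}: k∈[0..1] ⇒ -0.360841 +0.010909 = -0.349932;  D = +0.180320-0.299895i
d^4_{4,2}: single k=0 term ⇒ +0.051227;  D = -0.019469-0.047383i
Y_4^{m'}(θ=2.2836,φ=3.835) and Σ D·Y over m':
  (+0.0000-0.0000i)·(-0.1353-0.0521i)  (+0.0000+0.0001i)·(-0.1728-0.3094i)  (-0.0013-0.0007i)·(+0.0698-0.3753i)  (+0.0122-0.0058i)·(-0.0011+0.0010i)  (-0.0172+0.0877i)·(-0.3627+0.0000i)  (-0.2615-0.2876i)·(+0.0011+0.0010i)  (+0.8419-0.0830i)·(+0.0698+0.3753i)  (+0.1803-0.2999i)·(+0.1728-0.3094i)  (-0.0195-0.0474i)·(-0.1353+0.0521i)
Y_4^2(R⁻¹ n̂) = +0.039285+0.175937i

Re=0.0393 Im=0.1759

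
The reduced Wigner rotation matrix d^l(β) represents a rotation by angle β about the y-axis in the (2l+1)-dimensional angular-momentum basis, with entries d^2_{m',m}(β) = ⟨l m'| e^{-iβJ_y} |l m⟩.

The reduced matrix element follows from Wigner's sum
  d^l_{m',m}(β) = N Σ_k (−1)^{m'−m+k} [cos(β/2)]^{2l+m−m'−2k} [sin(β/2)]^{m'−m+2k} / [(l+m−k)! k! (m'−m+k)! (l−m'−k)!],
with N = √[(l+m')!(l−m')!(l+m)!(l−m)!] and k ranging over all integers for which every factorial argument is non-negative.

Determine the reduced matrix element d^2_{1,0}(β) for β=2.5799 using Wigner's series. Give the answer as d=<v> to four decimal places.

d=0.5521

d^2_{1,0}(β=2.5799) via Wigner's sum:
c=cos(2.5799/2)=0.277169, s=sin(2.5799/2)=0.960821; N=√[6·1·2·2]=4.898979
Admissible k: 0..1 (factorial args all ≥0)
  k=0: (−1)^1·4.8990/(2)·0.2772^3·0.9608^1 = -0.050113
  k=1: (−1)^2·4.8990/(2)·0.2772^1·0.9608^3 = +0.602210
d^2_{1,0}(2.5799) = -0.050113 +0.602210 = +0.552097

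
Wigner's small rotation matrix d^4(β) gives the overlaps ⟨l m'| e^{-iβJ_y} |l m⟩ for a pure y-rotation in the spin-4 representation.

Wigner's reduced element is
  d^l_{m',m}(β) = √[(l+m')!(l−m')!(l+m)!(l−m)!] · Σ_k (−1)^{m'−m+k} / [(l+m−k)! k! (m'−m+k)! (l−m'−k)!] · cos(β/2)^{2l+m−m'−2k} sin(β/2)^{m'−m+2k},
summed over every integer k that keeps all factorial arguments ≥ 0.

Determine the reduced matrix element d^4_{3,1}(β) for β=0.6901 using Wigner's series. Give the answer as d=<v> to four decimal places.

d=0.4949

d^4_{3,1}(β=0.6901) via Wigner's sum:
Half-angle: c=0.941059, s=0.338244. N=√(5040·1·120·6)=1904.940944
The bounds max(0,m−m')=0 and min(l+m,l−m')=1 give 2 terms
  k=0: (−1)^2·1904.9409/(240)·0.9411^6·0.3382^2 = +0.630710
  k=1: (−1)^3·1904.9409/(144)·0.9411^4·0.3382^4 = -0.135802
d^4_{3,1}(0.6901) = +0.630710 -0.135802 = +0.494908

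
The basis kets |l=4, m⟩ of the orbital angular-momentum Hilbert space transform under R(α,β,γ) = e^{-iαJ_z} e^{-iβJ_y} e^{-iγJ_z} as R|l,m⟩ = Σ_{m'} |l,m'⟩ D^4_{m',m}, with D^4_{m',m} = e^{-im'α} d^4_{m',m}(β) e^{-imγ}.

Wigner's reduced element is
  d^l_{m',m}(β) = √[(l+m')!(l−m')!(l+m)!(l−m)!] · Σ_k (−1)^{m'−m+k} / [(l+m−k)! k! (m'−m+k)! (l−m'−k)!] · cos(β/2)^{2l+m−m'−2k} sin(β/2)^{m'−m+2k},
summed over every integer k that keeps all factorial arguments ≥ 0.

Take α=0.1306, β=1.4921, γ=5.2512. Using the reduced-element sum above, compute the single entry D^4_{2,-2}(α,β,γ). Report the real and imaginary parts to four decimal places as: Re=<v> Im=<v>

D^4_{2,-2}(0.1306,1.4921,5.2512) = e^{-i·2·0.1306}·d^4_{2,-2}(1.4921)·e^{-i·-2·5.2512}. Compute d first:
With c≡cos(β/2)=0.734376 and s≡sin(β/2)=0.678743, N=[720·2·2·720]^{1/2}=1440.000000
k∈{0,1,2} keeps every argument non-negative
  k=0: (−1)^4·1440.0000/(96)·0.7344^4·0.6787^4 = +0.925948
  k=1: (−1)^5·1440.0000/(120)·0.7344^2·0.6787^6 = -0.632777
  k=2: (−1)^6·1440.0000/(1440)·0.7344^0·0.6787^8 = +0.045045
d^4_{2,-2}(1.4921) = +0.925948 -0.632777 +0.045045 = +0.338215
Phases: e^{-i·(2)·0.1306}=+0.966081-0.258240i, e^{-i·(-2)·5.2512}=-0.473424-0.880835i ⇒ D=-0.231621-0.246457i

Re=-0.2316 Im=-0.2465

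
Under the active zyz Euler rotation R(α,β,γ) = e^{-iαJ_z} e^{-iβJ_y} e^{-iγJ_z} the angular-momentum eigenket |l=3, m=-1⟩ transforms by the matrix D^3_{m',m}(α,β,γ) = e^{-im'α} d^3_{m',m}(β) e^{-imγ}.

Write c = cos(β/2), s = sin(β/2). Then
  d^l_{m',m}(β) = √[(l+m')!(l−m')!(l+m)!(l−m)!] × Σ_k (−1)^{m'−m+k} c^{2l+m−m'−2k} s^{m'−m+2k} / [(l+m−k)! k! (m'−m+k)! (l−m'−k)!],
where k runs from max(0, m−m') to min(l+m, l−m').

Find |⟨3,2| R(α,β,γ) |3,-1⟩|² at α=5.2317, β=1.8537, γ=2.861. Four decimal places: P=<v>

P=0.0062

D^3_{2,-1}(5.2317,1.8537,2.861) = e^{-i·2·5.2317}·d^3_{2,-1}(1.8537)·e^{-i·-1·2.861}. Compute d first:
c=cos(1.8537/2)=0.600356, s=sin(1.8537/2)=0.799733; N=√[120·1·2·24]=75.894664
The bounds max(0,m−m')=0 and min(l+m,l−m')=1 give 2 terms
  k=0: (−1)^3·75.8947/(12)·0.6004^3·0.7997^3 = -0.699989
  k=1: (−1)^4·75.8947/(24)·0.6004^1·0.7997^5 = +0.621060
d^3_{2,-1}(1.8537) = -0.699989 +0.621060 = -0.078930
|D^3_{2,-1}|² = |d^3_{2,-1}(β)|² = (-0.078930)² = 0.006230 (the z-rotation phases have unit modulus)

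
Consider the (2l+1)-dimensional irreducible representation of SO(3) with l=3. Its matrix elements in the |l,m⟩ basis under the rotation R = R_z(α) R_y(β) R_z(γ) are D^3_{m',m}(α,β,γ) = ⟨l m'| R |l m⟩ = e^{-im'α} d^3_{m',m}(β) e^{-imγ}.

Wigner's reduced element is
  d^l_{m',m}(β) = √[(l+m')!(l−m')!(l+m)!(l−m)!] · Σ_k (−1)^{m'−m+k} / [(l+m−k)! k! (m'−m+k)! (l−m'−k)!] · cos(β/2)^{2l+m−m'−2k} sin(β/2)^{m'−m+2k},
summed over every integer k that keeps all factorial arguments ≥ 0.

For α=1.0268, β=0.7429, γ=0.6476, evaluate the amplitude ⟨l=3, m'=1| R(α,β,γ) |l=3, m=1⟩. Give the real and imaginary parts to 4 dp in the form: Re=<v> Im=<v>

Re=0.0051 Im=0.0493

D^3_{1,1}(1.0268,0.7429,0.6476) = e^{-i·1·1.0268}·d^3_{1,1}(0.7429)·e^{-i·1·0.6476}. Compute d first:
c=cos(0.7429/2)=0.931802, s=sin(0.7429/2)=0.362967; N=√[24·2·24·2]=48.000000
k: max(0,(1)−(1))=0 … min(3+(1),3−(1))=2
  k=0: (−1)^0·48.0000/(48)·0.9318^6·0.3630^0 = +0.654549
  k=1: (−1)^1·48.0000/(6)·0.9318^4·0.3630^2 = -0.794545
  k=2: (−1)^2·48.0000/(8)·0.9318^2·0.3630^4 = +0.090420
d^3_{1,1}(0.7429) = +0.654549 -0.794545 +0.090420 = -0.049576
Phases: e^{-i·(1)·1.0268}=+0.517560-0.855647i, e^{-i·(1)·0.6476}=+0.797534-0.603274i ⇒ D=+0.005127+0.049310i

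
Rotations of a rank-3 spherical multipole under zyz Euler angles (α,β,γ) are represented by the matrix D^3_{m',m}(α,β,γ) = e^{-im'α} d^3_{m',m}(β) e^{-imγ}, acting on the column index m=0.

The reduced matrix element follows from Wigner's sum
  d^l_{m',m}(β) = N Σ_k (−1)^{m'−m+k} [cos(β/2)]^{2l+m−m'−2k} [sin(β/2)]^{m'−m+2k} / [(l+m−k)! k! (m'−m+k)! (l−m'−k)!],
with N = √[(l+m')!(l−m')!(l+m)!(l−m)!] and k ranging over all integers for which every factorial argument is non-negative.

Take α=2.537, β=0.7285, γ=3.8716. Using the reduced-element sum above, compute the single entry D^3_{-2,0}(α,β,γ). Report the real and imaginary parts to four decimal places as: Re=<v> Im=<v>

Split into d^3_{-2,0}(β=0.7285) × two z-phases.
c=cos(0.7285/2)=0.934391, s=sin(0.7285/2)=0.356249; N=√[1·120·6·6]=65.726707
The bounds max(0,m−m')=2 and min(l+m,l−m')=3 give 2 terms
  k=2: (−1)^0·65.7267/(12)·0.9344^4·0.3562^2 = +0.529885
  k=3: (−1)^1·65.7267/(12)·0.9344^2·0.3562^4 = -0.077025
d^3_{-2,0}(0.7285) = +0.529885 -0.077025 = +0.452861
Attach z-rotation phases: D = e^{-i(-2)(2.537)}·(+0.452861)·e^{-i(0)(3.8716)} = +0.160214-0.423573i

Re=0.1602 Im=-0.4236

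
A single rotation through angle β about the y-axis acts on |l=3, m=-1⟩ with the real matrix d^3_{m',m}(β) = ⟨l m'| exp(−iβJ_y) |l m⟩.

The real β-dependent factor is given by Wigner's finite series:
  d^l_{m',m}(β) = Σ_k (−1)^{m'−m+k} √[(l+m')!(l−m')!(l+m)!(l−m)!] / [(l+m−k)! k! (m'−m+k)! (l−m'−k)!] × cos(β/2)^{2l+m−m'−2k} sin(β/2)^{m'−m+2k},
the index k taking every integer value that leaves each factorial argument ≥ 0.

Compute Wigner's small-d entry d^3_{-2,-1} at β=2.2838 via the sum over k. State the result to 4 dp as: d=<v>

d=-0.3064

d^3_{-2,-1}(β=2.2838) via Wigner's sum:
c=cos(2.2838/2)=0.415867, s=sin(2.2838/2)=0.909425; N=√[1·120·2·24]=75.894664
The bounds max(0,m−m')=1 and min(l+m,l−m')=2 give 2 terms
  k=1: (−1)^0·75.8947/(24)·0.4159^5·0.9094^1 = +0.035772
  k=2: (−1)^1·75.8947/(12)·0.4159^3·0.9094^3 = -0.342133
d^3_{-2,-1}(2.2838) = +0.035772 -0.342133 = -0.306362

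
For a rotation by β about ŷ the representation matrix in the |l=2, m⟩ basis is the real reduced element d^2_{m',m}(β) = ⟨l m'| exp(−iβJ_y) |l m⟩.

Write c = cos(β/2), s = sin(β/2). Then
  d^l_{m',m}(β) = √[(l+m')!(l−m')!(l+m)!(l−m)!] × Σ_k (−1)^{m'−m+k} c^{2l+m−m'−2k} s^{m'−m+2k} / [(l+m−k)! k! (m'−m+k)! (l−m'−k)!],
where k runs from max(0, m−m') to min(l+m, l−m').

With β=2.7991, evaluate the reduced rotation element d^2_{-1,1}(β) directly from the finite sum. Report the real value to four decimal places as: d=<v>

d=-0.8582

d^2_{-1,1}(β=2.7991) via Wigner's sum:
c=cos(2.7991/2)=0.170411, s=sin(2.7991/2)=0.985373; N=√[1·6·6·1]=6.000000
The bounds max(0,m−m')=2 and min(l+m,l−m')=3 give 2 terms
  k=2: (−1)^0·6.0000/(2)·0.1704^2·0.9854^2 = +0.084589
  k=3: (−1)^1·6.0000/(6)·0.1704^0·0.9854^4 = -0.942764
d^2_{-1,1}(2.7991) = +0.084589 -0.942764 = -0.858174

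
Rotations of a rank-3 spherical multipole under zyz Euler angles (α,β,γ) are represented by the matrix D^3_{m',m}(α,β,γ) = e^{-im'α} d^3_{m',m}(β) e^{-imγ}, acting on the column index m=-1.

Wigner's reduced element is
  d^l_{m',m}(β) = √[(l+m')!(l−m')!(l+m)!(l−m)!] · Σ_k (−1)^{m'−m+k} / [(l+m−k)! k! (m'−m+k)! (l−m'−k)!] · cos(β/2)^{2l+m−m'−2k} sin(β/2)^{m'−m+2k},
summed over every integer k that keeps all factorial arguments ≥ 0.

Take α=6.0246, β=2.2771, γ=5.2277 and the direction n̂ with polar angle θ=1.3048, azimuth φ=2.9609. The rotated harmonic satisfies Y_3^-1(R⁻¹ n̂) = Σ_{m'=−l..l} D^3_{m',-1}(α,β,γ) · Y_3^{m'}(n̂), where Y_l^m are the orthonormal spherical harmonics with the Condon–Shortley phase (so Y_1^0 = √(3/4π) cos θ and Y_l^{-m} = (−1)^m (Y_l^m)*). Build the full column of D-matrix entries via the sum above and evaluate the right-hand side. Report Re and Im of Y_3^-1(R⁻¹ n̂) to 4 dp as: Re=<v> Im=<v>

Re=0.2724 Im=-0.3298

Need the full column D^3_{m',-1} for m'=−3..3 at α=6.0246, β=2.2771, γ=5.2277.
cos(β/2)=0.418912, sin(β/2)=0.908027
d^3_{-3,-1}: single k=2 term ⇒ +0.098341;  D = -0.025324-0.095024i
d^3_{-2,-1}: k∈[1..2] ⇒ +0.037043 -0.348092 = -0.311048;  D = +0.000578+0.311048i
d^3_{-1,-1}: k∈[0..2] ⇒ +0.005404 -0.203131 +0.715799 = +0.518072;  D = +0.131546-0.501093i
d^3_{0,-1}: k∈[0..2] ⇒ -0.040579 +0.571973 -0.895791 = -0.364398;  D = -0.179577+0.317077i
d^3_{1,-1}: k∈[0..2] ⇒ +0.152349 -0.954399 +0.560522 = -0.241528;  D = -0.168811+0.172739i
d^3_{2,-1}: k∈[0..1] ⇒ -0.348092 +0.817742 = +0.469650;  D = +0.403230-0.240785i
d^3_{3,-1}: single k=0 term ⇒ +0.462046;  D = +0.444087-0.127569i
Y_3^{m'}(θ=1.3048,φ=2.9609) and Σ D·Y over m':
  (-0.0253-0.0950i)·(-0.3210-0.1933i)  (+0.0006+0.3110i)·(+0.2339+0.0884i)  (+0.1315-0.5011i)·(+0.2008+0.0367i)  (-0.1796+0.3171i)·(-0.2604+0.0000i)  (-0.1688+0.1727i)·(-0.2008+0.0367i)  (+0.4032-0.2408i)·(+0.2339-0.0884i)  (+0.4441-0.1276i)·(+0.3210-0.1933i)
Y_3^-1(R⁻¹ n̂) = +0.272424-0.329785i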